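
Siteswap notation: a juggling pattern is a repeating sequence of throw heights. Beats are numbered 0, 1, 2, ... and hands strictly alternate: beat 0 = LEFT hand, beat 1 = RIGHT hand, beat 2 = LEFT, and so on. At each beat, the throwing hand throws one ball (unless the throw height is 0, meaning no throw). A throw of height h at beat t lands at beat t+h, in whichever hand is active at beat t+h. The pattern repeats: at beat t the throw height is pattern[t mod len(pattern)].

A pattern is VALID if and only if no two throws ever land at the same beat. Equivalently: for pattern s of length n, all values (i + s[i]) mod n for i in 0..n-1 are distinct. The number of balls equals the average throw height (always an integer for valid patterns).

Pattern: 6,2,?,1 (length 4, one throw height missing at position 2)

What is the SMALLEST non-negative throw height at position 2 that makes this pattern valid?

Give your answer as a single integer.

i=0: (0 + 6) mod 4 = 2
i=1: (1 + 2) mod 4 = 3
i=2: s[i]=? (unknown)
i=3: (3 + 1) mod 4 = 0
Known residues: [0, 2, 3]; need a permutation of 0..3, so missing residue r = 1
Need (2 + s) mod 4 = 1; smallest s = (1 - 2) mod 4 = 3

Answer: 3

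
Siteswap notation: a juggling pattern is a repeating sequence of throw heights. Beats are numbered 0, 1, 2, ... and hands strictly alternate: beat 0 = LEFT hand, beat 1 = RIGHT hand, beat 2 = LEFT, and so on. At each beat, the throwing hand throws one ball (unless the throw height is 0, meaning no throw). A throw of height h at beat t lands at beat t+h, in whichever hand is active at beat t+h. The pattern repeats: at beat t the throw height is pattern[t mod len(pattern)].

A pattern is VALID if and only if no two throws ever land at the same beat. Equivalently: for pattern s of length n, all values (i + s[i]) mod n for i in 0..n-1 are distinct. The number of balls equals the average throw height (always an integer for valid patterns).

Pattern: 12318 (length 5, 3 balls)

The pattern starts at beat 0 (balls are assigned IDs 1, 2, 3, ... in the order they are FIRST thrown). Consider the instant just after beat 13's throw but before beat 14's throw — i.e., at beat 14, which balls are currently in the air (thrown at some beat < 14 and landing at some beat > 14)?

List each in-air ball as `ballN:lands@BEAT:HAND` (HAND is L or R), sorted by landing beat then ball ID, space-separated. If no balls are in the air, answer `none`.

Answer: ball1:lands@15:R ball2:lands@17:R

Derivation:
Beat 0 (L): throw ball1 h=1 -> lands@1:R; in-air after throw: [b1@1:R]
Beat 1 (R): throw ball1 h=2 -> lands@3:R; in-air after throw: [b1@3:R]
Beat 2 (L): throw ball2 h=3 -> lands@5:R; in-air after throw: [b1@3:R b2@5:R]
Beat 3 (R): throw ball1 h=1 -> lands@4:L; in-air after throw: [b1@4:L b2@5:R]
Beat 4 (L): throw ball1 h=8 -> lands@12:L; in-air after throw: [b2@5:R b1@12:L]
Beat 5 (R): throw ball2 h=1 -> lands@6:L; in-air after throw: [b2@6:L b1@12:L]
Beat 6 (L): throw ball2 h=2 -> lands@8:L; in-air after throw: [b2@8:L b1@12:L]
Beat 7 (R): throw ball3 h=3 -> lands@10:L; in-air after throw: [b2@8:L b3@10:L b1@12:L]
Beat 8 (L): throw ball2 h=1 -> lands@9:R; in-air after throw: [b2@9:R b3@10:L b1@12:L]
Beat 9 (R): throw ball2 h=8 -> lands@17:R; in-air after throw: [b3@10:L b1@12:L b2@17:R]
Beat 10 (L): throw ball3 h=1 -> lands@11:R; in-air after throw: [b3@11:R b1@12:L b2@17:R]
Beat 11 (R): throw ball3 h=2 -> lands@13:R; in-air after throw: [b1@12:L b3@13:R b2@17:R]
Beat 12 (L): throw ball1 h=3 -> lands@15:R; in-air after throw: [b3@13:R b1@15:R b2@17:R]
Beat 13 (R): throw ball3 h=1 -> lands@14:L; in-air after throw: [b3@14:L b1@15:R b2@17:R]
Beat 14 (L): throw ball3 h=8 -> lands@22:L; in-air after throw: [b1@15:R b2@17:R b3@22:L]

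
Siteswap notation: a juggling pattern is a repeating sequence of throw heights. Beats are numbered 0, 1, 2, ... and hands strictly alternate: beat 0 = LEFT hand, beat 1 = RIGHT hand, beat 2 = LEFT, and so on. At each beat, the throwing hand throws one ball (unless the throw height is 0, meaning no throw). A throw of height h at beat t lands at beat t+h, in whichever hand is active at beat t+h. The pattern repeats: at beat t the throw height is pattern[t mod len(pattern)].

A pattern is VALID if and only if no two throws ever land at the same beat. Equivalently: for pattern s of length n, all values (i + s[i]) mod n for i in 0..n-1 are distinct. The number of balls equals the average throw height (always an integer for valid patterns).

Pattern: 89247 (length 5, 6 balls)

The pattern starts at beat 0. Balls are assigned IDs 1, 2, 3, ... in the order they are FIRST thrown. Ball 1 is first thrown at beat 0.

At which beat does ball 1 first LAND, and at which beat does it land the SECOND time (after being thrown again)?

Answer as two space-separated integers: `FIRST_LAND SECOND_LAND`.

Answer: 8 12

Derivation:
Beat 0 (L): throw ball1 h=8 -> lands@8:L; in-air after throw: [b1@8:L]
Beat 1 (R): throw ball2 h=9 -> lands@10:L; in-air after throw: [b1@8:L b2@10:L]
Beat 2 (L): throw ball3 h=2 -> lands@4:L; in-air after throw: [b3@4:L b1@8:L b2@10:L]
Beat 3 (R): throw ball4 h=4 -> lands@7:R; in-air after throw: [b3@4:L b4@7:R b1@8:L b2@10:L]
Beat 4 (L): throw ball3 h=7 -> lands@11:R; in-air after throw: [b4@7:R b1@8:L b2@10:L b3@11:R]
Beat 5 (R): throw ball5 h=8 -> lands@13:R; in-air after throw: [b4@7:R b1@8:L b2@10:L b3@11:R b5@13:R]
Beat 6 (L): throw ball6 h=9 -> lands@15:R; in-air after throw: [b4@7:R b1@8:L b2@10:L b3@11:R b5@13:R b6@15:R]
Beat 7 (R): throw ball4 h=2 -> lands@9:R; in-air after throw: [b1@8:L b4@9:R b2@10:L b3@11:R b5@13:R b6@15:R]
Beat 8 (L): throw ball1 h=4 -> lands@12:L; in-air after throw: [b4@9:R b2@10:L b3@11:R b1@12:L b5@13:R b6@15:R]
Beat 9 (R): throw ball4 h=7 -> lands@16:L; in-air after throw: [b2@10:L b3@11:R b1@12:L b5@13:R b6@15:R b4@16:L]
Beat 10 (L): throw ball2 h=8 -> lands@18:L; in-air after throw: [b3@11:R b1@12:L b5@13:R b6@15:R b4@16:L b2@18:L]
Beat 11 (R): throw ball3 h=9 -> lands@20:L; in-air after throw: [b1@12:L b5@13:R b6@15:R b4@16:L b2@18:L b3@20:L]
Beat 12 (L): throw ball1 h=2 -> lands@14:L; in-air after throw: [b5@13:R b1@14:L b6@15:R b4@16:L b2@18:L b3@20:L]
Ball 1: thrown@0 h=8 -> first land @8; rethrown@8 h=4 -> second land @12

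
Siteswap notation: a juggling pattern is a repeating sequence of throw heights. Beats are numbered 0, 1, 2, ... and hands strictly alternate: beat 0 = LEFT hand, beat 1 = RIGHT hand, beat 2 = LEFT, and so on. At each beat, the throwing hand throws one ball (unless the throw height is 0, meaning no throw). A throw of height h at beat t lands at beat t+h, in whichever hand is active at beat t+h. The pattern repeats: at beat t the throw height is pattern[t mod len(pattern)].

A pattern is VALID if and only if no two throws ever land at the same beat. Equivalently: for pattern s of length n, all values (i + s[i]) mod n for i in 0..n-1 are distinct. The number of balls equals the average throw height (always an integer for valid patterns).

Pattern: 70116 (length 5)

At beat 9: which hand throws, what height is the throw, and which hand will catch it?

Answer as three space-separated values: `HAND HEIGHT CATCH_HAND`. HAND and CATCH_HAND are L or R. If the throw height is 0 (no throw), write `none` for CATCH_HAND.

Answer: R 6 R

Derivation:
Beat 9: 9 mod 2 = 1, so hand = R
Throw height = pattern[9 mod 5] = pattern[4] = 6
Lands at beat 9+6=15, 15 mod 2 = 1, so catch hand = R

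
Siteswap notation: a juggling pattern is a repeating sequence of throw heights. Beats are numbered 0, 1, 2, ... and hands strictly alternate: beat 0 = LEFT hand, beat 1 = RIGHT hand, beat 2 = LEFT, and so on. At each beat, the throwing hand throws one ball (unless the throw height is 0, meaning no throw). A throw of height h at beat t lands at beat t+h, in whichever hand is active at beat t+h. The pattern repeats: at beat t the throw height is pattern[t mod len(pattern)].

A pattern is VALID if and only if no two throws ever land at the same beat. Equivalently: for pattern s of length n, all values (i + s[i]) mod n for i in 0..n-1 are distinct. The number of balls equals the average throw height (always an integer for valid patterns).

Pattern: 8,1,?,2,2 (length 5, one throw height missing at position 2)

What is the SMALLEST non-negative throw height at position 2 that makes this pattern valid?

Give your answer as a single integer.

Answer: 2

Derivation:
i=0: (0 + 8) mod 5 = 3
i=1: (1 + 1) mod 5 = 2
i=2: s[i]=? (unknown)
i=3: (3 + 2) mod 5 = 0
i=4: (4 + 2) mod 5 = 1
Known residues: [0, 1, 2, 3]; need a permutation of 0..4, so missing residue r = 4
Need (2 + s) mod 5 = 4; smallest s = (4 - 2) mod 5 = 2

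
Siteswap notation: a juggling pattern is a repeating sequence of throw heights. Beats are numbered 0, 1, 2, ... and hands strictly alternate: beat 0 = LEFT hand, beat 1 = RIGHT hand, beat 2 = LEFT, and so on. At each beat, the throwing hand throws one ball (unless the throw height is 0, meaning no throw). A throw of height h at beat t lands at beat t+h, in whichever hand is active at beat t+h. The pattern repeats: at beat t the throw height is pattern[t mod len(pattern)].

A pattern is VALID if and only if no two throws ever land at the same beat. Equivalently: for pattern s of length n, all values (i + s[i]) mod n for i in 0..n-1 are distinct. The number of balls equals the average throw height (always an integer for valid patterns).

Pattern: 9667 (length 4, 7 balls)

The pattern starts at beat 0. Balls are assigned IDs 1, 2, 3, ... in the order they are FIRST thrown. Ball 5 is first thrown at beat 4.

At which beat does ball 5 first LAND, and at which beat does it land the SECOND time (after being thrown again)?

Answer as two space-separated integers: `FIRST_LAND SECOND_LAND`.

Beat 0 (L): throw ball1 h=9 -> lands@9:R; in-air after throw: [b1@9:R]
Beat 1 (R): throw ball2 h=6 -> lands@7:R; in-air after throw: [b2@7:R b1@9:R]
Beat 2 (L): throw ball3 h=6 -> lands@8:L; in-air after throw: [b2@7:R b3@8:L b1@9:R]
Beat 3 (R): throw ball4 h=7 -> lands@10:L; in-air after throw: [b2@7:R b3@8:L b1@9:R b4@10:L]
Beat 4 (L): throw ball5 h=9 -> lands@13:R; in-air after throw: [b2@7:R b3@8:L b1@9:R b4@10:L b5@13:R]
Beat 5 (R): throw ball6 h=6 -> lands@11:R; in-air after throw: [b2@7:R b3@8:L b1@9:R b4@10:L b6@11:R b5@13:R]
Beat 6 (L): throw ball7 h=6 -> lands@12:L; in-air after throw: [b2@7:R b3@8:L b1@9:R b4@10:L b6@11:R b7@12:L b5@13:R]
Beat 7 (R): throw ball2 h=7 -> lands@14:L; in-air after throw: [b3@8:L b1@9:R b4@10:L b6@11:R b7@12:L b5@13:R b2@14:L]
Beat 8 (L): throw ball3 h=9 -> lands@17:R; in-air after throw: [b1@9:R b4@10:L b6@11:R b7@12:L b5@13:R b2@14:L b3@17:R]
Beat 9 (R): throw ball1 h=6 -> lands@15:R; in-air after throw: [b4@10:L b6@11:R b7@12:L b5@13:R b2@14:L b1@15:R b3@17:R]
Beat 10 (L): throw ball4 h=6 -> lands@16:L; in-air after throw: [b6@11:R b7@12:L b5@13:R b2@14:L b1@15:R b4@16:L b3@17:R]
Beat 11 (R): throw ball6 h=7 -> lands@18:L; in-air after throw: [b7@12:L b5@13:R b2@14:L b1@15:R b4@16:L b3@17:R b6@18:L]
Beat 12 (L): throw ball7 h=9 -> lands@21:R; in-air after throw: [b5@13:R b2@14:L b1@15:R b4@16:L b3@17:R b6@18:L b7@21:R]
Beat 13 (R): throw ball5 h=6 -> lands@19:R; in-air after throw: [b2@14:L b1@15:R b4@16:L b3@17:R b6@18:L b5@19:R b7@21:R]
Ball 5: thrown@4 h=9 -> first land @13; rethrown@13 h=6 -> second land @19

Answer: 13 19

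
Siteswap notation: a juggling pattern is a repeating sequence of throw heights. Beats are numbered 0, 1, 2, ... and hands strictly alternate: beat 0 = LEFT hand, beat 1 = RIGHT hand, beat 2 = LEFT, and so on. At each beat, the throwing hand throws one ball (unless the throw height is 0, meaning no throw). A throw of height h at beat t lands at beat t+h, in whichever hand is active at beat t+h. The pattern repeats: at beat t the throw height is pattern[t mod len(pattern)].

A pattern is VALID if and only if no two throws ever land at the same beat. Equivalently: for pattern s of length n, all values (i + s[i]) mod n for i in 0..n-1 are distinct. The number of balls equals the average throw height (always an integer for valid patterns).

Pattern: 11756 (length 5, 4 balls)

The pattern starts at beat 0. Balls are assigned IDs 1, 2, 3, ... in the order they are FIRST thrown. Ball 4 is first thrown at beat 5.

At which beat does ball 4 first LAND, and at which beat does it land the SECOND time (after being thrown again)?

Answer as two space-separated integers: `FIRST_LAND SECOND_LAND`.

Answer: 6 7

Derivation:
Beat 0 (L): throw ball1 h=1 -> lands@1:R; in-air after throw: [b1@1:R]
Beat 1 (R): throw ball1 h=1 -> lands@2:L; in-air after throw: [b1@2:L]
Beat 2 (L): throw ball1 h=7 -> lands@9:R; in-air after throw: [b1@9:R]
Beat 3 (R): throw ball2 h=5 -> lands@8:L; in-air after throw: [b2@8:L b1@9:R]
Beat 4 (L): throw ball3 h=6 -> lands@10:L; in-air after throw: [b2@8:L b1@9:R b3@10:L]
Beat 5 (R): throw ball4 h=1 -> lands@6:L; in-air after throw: [b4@6:L b2@8:L b1@9:R b3@10:L]
Beat 6 (L): throw ball4 h=1 -> lands@7:R; in-air after throw: [b4@7:R b2@8:L b1@9:R b3@10:L]
Beat 7 (R): throw ball4 h=7 -> lands@14:L; in-air after throw: [b2@8:L b1@9:R b3@10:L b4@14:L]
Ball 4: thrown@5 h=1 -> first land @6; rethrown@6 h=1 -> second land @7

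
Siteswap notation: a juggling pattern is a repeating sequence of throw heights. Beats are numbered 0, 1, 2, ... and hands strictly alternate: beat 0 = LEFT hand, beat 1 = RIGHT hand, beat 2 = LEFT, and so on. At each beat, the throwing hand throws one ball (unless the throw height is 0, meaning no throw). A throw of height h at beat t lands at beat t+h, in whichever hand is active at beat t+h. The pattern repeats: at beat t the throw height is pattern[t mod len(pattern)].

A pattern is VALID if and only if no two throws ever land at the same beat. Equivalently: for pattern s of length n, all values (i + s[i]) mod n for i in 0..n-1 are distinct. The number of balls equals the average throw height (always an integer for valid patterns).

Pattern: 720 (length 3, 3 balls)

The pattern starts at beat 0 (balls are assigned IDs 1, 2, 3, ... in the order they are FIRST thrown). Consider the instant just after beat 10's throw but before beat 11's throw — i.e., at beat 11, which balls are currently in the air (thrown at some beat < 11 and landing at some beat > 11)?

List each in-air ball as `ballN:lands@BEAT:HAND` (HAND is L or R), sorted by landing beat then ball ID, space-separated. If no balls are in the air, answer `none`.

Beat 0 (L): throw ball1 h=7 -> lands@7:R; in-air after throw: [b1@7:R]
Beat 1 (R): throw ball2 h=2 -> lands@3:R; in-air after throw: [b2@3:R b1@7:R]
Beat 3 (R): throw ball2 h=7 -> lands@10:L; in-air after throw: [b1@7:R b2@10:L]
Beat 4 (L): throw ball3 h=2 -> lands@6:L; in-air after throw: [b3@6:L b1@7:R b2@10:L]
Beat 6 (L): throw ball3 h=7 -> lands@13:R; in-air after throw: [b1@7:R b2@10:L b3@13:R]
Beat 7 (R): throw ball1 h=2 -> lands@9:R; in-air after throw: [b1@9:R b2@10:L b3@13:R]
Beat 9 (R): throw ball1 h=7 -> lands@16:L; in-air after throw: [b2@10:L b3@13:R b1@16:L]
Beat 10 (L): throw ball2 h=2 -> lands@12:L; in-air after throw: [b2@12:L b3@13:R b1@16:L]

Answer: ball2:lands@12:L ball3:lands@13:R ball1:lands@16:L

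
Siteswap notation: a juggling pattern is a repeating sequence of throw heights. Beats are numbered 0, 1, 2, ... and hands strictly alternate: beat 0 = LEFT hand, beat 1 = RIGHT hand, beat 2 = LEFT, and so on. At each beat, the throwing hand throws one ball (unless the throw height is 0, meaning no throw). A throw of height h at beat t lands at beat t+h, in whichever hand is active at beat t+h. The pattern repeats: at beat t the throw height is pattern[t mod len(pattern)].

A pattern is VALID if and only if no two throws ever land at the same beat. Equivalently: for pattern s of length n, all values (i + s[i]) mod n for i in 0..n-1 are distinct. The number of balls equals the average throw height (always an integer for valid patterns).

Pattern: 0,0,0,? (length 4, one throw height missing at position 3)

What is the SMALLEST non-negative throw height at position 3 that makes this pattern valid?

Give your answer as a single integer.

Answer: 0

Derivation:
i=0: (0 + 0) mod 4 = 0
i=1: (1 + 0) mod 4 = 1
i=2: (2 + 0) mod 4 = 2
i=3: s[i]=? (unknown)
Known residues: [0, 1, 2]; need a permutation of 0..3, so missing residue r = 3
Need (3 + s) mod 4 = 3; smallest s = (3 - 3) mod 4 = 0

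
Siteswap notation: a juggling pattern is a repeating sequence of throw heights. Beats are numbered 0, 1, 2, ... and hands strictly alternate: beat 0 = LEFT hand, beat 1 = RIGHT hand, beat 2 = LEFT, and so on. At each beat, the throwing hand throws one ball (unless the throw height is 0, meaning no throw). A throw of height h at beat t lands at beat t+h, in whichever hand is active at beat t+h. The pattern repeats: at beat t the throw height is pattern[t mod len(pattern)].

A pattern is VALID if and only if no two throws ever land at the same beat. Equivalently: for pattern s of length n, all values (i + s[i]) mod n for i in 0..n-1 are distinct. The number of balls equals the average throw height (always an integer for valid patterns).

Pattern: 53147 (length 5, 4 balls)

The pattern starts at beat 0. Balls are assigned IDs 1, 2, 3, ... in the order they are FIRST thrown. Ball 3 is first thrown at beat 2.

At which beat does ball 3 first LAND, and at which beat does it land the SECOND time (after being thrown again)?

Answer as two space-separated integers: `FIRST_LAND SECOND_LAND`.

Answer: 3 7

Derivation:
Beat 0 (L): throw ball1 h=5 -> lands@5:R; in-air after throw: [b1@5:R]
Beat 1 (R): throw ball2 h=3 -> lands@4:L; in-air after throw: [b2@4:L b1@5:R]
Beat 2 (L): throw ball3 h=1 -> lands@3:R; in-air after throw: [b3@3:R b2@4:L b1@5:R]
Beat 3 (R): throw ball3 h=4 -> lands@7:R; in-air after throw: [b2@4:L b1@5:R b3@7:R]
Beat 4 (L): throw ball2 h=7 -> lands@11:R; in-air after throw: [b1@5:R b3@7:R b2@11:R]
Beat 5 (R): throw ball1 h=5 -> lands@10:L; in-air after throw: [b3@7:R b1@10:L b2@11:R]
Beat 6 (L): throw ball4 h=3 -> lands@9:R; in-air after throw: [b3@7:R b4@9:R b1@10:L b2@11:R]
Beat 7 (R): throw ball3 h=1 -> lands@8:L; in-air after throw: [b3@8:L b4@9:R b1@10:L b2@11:R]
Ball 3: thrown@2 h=1 -> first land @3; rethrown@3 h=4 -> second land @7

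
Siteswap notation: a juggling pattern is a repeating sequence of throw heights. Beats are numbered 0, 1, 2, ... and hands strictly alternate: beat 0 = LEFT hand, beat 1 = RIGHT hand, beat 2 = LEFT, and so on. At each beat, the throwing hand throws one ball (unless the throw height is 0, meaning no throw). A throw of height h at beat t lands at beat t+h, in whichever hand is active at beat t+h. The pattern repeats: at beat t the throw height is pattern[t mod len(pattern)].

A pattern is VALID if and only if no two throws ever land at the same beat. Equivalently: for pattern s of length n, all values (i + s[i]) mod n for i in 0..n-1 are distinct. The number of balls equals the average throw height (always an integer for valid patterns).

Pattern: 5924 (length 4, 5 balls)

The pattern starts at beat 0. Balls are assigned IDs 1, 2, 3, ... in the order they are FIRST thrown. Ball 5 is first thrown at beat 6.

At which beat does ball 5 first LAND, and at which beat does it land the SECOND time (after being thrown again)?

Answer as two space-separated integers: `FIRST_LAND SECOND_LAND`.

Answer: 8 13

Derivation:
Beat 0 (L): throw ball1 h=5 -> lands@5:R; in-air after throw: [b1@5:R]
Beat 1 (R): throw ball2 h=9 -> lands@10:L; in-air after throw: [b1@5:R b2@10:L]
Beat 2 (L): throw ball3 h=2 -> lands@4:L; in-air after throw: [b3@4:L b1@5:R b2@10:L]
Beat 3 (R): throw ball4 h=4 -> lands@7:R; in-air after throw: [b3@4:L b1@5:R b4@7:R b2@10:L]
Beat 4 (L): throw ball3 h=5 -> lands@9:R; in-air after throw: [b1@5:R b4@7:R b3@9:R b2@10:L]
Beat 5 (R): throw ball1 h=9 -> lands@14:L; in-air after throw: [b4@7:R b3@9:R b2@10:L b1@14:L]
Beat 6 (L): throw ball5 h=2 -> lands@8:L; in-air after throw: [b4@7:R b5@8:L b3@9:R b2@10:L b1@14:L]
Beat 7 (R): throw ball4 h=4 -> lands@11:R; in-air after throw: [b5@8:L b3@9:R b2@10:L b4@11:R b1@14:L]
Beat 8 (L): throw ball5 h=5 -> lands@13:R; in-air after throw: [b3@9:R b2@10:L b4@11:R b5@13:R b1@14:L]
Beat 9 (R): throw ball3 h=9 -> lands@18:L; in-air after throw: [b2@10:L b4@11:R b5@13:R b1@14:L b3@18:L]
Beat 10 (L): throw ball2 h=2 -> lands@12:L; in-air after throw: [b4@11:R b2@12:L b5@13:R b1@14:L b3@18:L]
Beat 11 (R): throw ball4 h=4 -> lands@15:R; in-air after throw: [b2@12:L b5@13:R b1@14:L b4@15:R b3@18:L]
Beat 12 (L): throw ball2 h=5 -> lands@17:R; in-air after throw: [b5@13:R b1@14:L b4@15:R b2@17:R b3@18:L]
Beat 13 (R): throw ball5 h=9 -> lands@22:L; in-air after throw: [b1@14:L b4@15:R b2@17:R b3@18:L b5@22:L]
Ball 5: thrown@6 h=2 -> first land @8; rethrown@8 h=5 -> second land @13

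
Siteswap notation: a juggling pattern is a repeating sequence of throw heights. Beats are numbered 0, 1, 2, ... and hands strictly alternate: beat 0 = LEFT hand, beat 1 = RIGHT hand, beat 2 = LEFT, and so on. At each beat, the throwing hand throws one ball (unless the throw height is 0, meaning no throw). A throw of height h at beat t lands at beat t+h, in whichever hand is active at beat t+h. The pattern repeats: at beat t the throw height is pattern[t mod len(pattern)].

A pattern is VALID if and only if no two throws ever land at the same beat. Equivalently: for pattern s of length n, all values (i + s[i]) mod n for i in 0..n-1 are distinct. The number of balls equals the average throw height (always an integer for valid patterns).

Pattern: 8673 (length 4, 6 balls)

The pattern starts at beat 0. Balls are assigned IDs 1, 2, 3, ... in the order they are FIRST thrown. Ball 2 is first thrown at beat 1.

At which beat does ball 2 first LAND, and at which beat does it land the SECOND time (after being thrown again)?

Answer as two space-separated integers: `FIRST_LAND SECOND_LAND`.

Beat 0 (L): throw ball1 h=8 -> lands@8:L; in-air after throw: [b1@8:L]
Beat 1 (R): throw ball2 h=6 -> lands@7:R; in-air after throw: [b2@7:R b1@8:L]
Beat 2 (L): throw ball3 h=7 -> lands@9:R; in-air after throw: [b2@7:R b1@8:L b3@9:R]
Beat 3 (R): throw ball4 h=3 -> lands@6:L; in-air after throw: [b4@6:L b2@7:R b1@8:L b3@9:R]
Beat 4 (L): throw ball5 h=8 -> lands@12:L; in-air after throw: [b4@6:L b2@7:R b1@8:L b3@9:R b5@12:L]
Beat 5 (R): throw ball6 h=6 -> lands@11:R; in-air after throw: [b4@6:L b2@7:R b1@8:L b3@9:R b6@11:R b5@12:L]
Beat 6 (L): throw ball4 h=7 -> lands@13:R; in-air after throw: [b2@7:R b1@8:L b3@9:R b6@11:R b5@12:L b4@13:R]
Beat 7 (R): throw ball2 h=3 -> lands@10:L; in-air after throw: [b1@8:L b3@9:R b2@10:L b6@11:R b5@12:L b4@13:R]
Beat 8 (L): throw ball1 h=8 -> lands@16:L; in-air after throw: [b3@9:R b2@10:L b6@11:R b5@12:L b4@13:R b1@16:L]
Beat 9 (R): throw ball3 h=6 -> lands@15:R; in-air after throw: [b2@10:L b6@11:R b5@12:L b4@13:R b3@15:R b1@16:L]
Beat 10 (L): throw ball2 h=7 -> lands@17:R; in-air after throw: [b6@11:R b5@12:L b4@13:R b3@15:R b1@16:L b2@17:R]
Ball 2: thrown@1 h=6 -> first land @7; rethrown@7 h=3 -> second land @10

Answer: 7 10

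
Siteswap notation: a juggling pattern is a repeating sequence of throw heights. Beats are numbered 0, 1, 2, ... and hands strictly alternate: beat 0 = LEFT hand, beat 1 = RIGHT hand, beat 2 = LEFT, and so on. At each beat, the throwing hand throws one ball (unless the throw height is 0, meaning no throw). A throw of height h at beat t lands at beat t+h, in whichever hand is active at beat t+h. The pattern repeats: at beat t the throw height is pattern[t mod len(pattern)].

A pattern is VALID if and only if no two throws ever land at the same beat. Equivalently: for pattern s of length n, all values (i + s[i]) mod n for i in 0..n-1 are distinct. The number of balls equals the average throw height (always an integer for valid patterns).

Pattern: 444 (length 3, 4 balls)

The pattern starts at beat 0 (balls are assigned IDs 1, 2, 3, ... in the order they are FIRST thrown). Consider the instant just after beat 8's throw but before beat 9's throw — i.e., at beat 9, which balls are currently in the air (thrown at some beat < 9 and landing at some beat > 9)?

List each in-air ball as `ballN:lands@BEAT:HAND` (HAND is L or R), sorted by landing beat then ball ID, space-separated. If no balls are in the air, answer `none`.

Answer: ball3:lands@10:L ball4:lands@11:R ball1:lands@12:L

Derivation:
Beat 0 (L): throw ball1 h=4 -> lands@4:L; in-air after throw: [b1@4:L]
Beat 1 (R): throw ball2 h=4 -> lands@5:R; in-air after throw: [b1@4:L b2@5:R]
Beat 2 (L): throw ball3 h=4 -> lands@6:L; in-air after throw: [b1@4:L b2@5:R b3@6:L]
Beat 3 (R): throw ball4 h=4 -> lands@7:R; in-air after throw: [b1@4:L b2@5:R b3@6:L b4@7:R]
Beat 4 (L): throw ball1 h=4 -> lands@8:L; in-air after throw: [b2@5:R b3@6:L b4@7:R b1@8:L]
Beat 5 (R): throw ball2 h=4 -> lands@9:R; in-air after throw: [b3@6:L b4@7:R b1@8:L b2@9:R]
Beat 6 (L): throw ball3 h=4 -> lands@10:L; in-air after throw: [b4@7:R b1@8:L b2@9:R b3@10:L]
Beat 7 (R): throw ball4 h=4 -> lands@11:R; in-air after throw: [b1@8:L b2@9:R b3@10:L b4@11:R]
Beat 8 (L): throw ball1 h=4 -> lands@12:L; in-air after throw: [b2@9:R b3@10:L b4@11:R b1@12:L]
Beat 9 (R): throw ball2 h=4 -> lands@13:R; in-air after throw: [b3@10:L b4@11:R b1@12:L b2@13:R]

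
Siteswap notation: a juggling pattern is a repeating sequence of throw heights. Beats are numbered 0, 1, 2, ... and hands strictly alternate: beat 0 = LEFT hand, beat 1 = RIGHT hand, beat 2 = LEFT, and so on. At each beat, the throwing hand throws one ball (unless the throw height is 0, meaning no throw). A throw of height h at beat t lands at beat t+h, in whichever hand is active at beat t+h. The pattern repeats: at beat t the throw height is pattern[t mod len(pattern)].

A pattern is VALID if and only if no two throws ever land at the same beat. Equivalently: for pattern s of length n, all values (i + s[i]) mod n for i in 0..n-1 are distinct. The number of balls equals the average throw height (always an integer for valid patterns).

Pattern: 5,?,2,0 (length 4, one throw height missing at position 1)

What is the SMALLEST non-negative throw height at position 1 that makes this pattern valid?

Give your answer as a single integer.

i=0: (0 + 5) mod 4 = 1
i=1: s[i]=? (unknown)
i=2: (2 + 2) mod 4 = 0
i=3: (3 + 0) mod 4 = 3
Known residues: [0, 1, 3]; need a permutation of 0..3, so missing residue r = 2
Need (1 + s) mod 4 = 2; smallest s = (2 - 1) mod 4 = 1

Answer: 1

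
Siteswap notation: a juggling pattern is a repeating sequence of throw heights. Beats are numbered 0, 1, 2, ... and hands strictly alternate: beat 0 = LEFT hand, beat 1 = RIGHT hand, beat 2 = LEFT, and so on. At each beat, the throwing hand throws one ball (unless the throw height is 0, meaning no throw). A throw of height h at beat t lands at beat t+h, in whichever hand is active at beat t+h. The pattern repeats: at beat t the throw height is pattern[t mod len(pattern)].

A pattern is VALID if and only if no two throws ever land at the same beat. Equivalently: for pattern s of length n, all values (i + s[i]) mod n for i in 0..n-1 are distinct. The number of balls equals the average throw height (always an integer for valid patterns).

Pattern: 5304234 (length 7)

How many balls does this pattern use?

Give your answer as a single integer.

Pattern = [5, 3, 0, 4, 2, 3, 4], length n = 7
  position 0: throw height = 5, running sum = 5
  position 1: throw height = 3, running sum = 8
  position 2: throw height = 0, running sum = 8
  position 3: throw height = 4, running sum = 12
  position 4: throw height = 2, running sum = 14
  position 5: throw height = 3, running sum = 17
  position 6: throw height = 4, running sum = 21
Total sum = 21; balls = sum / n = 21 / 7 = 3

Answer: 3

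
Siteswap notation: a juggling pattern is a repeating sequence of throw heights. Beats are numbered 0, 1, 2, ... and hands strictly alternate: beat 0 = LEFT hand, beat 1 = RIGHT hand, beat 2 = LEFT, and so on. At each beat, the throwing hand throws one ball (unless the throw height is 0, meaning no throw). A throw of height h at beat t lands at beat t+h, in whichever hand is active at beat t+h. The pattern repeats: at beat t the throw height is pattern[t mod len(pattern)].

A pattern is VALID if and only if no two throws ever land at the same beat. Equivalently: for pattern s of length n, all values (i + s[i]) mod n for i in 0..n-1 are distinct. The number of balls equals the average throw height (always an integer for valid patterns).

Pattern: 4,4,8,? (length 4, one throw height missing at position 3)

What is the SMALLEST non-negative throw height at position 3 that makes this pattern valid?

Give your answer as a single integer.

i=0: (0 + 4) mod 4 = 0
i=1: (1 + 4) mod 4 = 1
i=2: (2 + 8) mod 4 = 2
i=3: s[i]=? (unknown)
Known residues: [0, 1, 2]; need a permutation of 0..3, so missing residue r = 3
Need (3 + s) mod 4 = 3; smallest s = (3 - 3) mod 4 = 0

Answer: 0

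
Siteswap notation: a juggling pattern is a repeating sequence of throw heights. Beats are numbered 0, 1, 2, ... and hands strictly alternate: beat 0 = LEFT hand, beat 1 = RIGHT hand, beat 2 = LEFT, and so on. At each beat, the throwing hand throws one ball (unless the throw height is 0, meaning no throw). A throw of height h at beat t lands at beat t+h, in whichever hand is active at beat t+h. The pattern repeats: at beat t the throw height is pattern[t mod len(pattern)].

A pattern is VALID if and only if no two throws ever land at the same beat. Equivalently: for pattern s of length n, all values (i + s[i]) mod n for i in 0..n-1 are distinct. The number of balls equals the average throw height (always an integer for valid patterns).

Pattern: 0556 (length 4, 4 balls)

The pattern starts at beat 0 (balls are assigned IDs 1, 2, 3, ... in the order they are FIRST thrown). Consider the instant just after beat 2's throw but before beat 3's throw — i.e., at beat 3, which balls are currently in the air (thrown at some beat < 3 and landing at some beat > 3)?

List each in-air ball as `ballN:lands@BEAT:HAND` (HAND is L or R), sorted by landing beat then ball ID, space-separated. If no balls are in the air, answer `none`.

Answer: ball1:lands@6:L ball2:lands@7:R

Derivation:
Beat 1 (R): throw ball1 h=5 -> lands@6:L; in-air after throw: [b1@6:L]
Beat 2 (L): throw ball2 h=5 -> lands@7:R; in-air after throw: [b1@6:L b2@7:R]
Beat 3 (R): throw ball3 h=6 -> lands@9:R; in-air after throw: [b1@6:L b2@7:R b3@9:R]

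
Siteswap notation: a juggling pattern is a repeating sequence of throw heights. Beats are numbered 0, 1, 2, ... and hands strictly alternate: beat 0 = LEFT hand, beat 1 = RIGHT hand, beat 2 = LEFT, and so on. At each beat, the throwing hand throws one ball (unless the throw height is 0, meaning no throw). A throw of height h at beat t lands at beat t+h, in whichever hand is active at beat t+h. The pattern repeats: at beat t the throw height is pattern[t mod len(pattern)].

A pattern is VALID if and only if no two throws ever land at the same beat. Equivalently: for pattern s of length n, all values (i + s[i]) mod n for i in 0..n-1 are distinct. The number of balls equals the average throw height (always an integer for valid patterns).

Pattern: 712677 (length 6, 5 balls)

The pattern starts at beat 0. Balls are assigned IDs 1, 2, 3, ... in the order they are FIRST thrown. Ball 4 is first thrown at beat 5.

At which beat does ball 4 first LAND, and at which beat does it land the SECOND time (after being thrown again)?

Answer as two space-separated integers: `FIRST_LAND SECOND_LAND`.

Beat 0 (L): throw ball1 h=7 -> lands@7:R; in-air after throw: [b1@7:R]
Beat 1 (R): throw ball2 h=1 -> lands@2:L; in-air after throw: [b2@2:L b1@7:R]
Beat 2 (L): throw ball2 h=2 -> lands@4:L; in-air after throw: [b2@4:L b1@7:R]
Beat 3 (R): throw ball3 h=6 -> lands@9:R; in-air after throw: [b2@4:L b1@7:R b3@9:R]
Beat 4 (L): throw ball2 h=7 -> lands@11:R; in-air after throw: [b1@7:R b3@9:R b2@11:R]
Beat 5 (R): throw ball4 h=7 -> lands@12:L; in-air after throw: [b1@7:R b3@9:R b2@11:R b4@12:L]
Beat 6 (L): throw ball5 h=7 -> lands@13:R; in-air after throw: [b1@7:R b3@9:R b2@11:R b4@12:L b5@13:R]
Beat 7 (R): throw ball1 h=1 -> lands@8:L; in-air after throw: [b1@8:L b3@9:R b2@11:R b4@12:L b5@13:R]
Beat 8 (L): throw ball1 h=2 -> lands@10:L; in-air after throw: [b3@9:R b1@10:L b2@11:R b4@12:L b5@13:R]
Beat 9 (R): throw ball3 h=6 -> lands@15:R; in-air after throw: [b1@10:L b2@11:R b4@12:L b5@13:R b3@15:R]
Beat 10 (L): throw ball1 h=7 -> lands@17:R; in-air after throw: [b2@11:R b4@12:L b5@13:R b3@15:R b1@17:R]
Beat 11 (R): throw ball2 h=7 -> lands@18:L; in-air after throw: [b4@12:L b5@13:R b3@15:R b1@17:R b2@18:L]
Beat 12 (L): throw ball4 h=7 -> lands@19:R; in-air after throw: [b5@13:R b3@15:R b1@17:R b2@18:L b4@19:R]
Beat 13 (R): throw ball5 h=1 -> lands@14:L; in-air after throw: [b5@14:L b3@15:R b1@17:R b2@18:L b4@19:R]
Beat 14 (L): throw ball5 h=2 -> lands@16:L; in-air after throw: [b3@15:R b5@16:L b1@17:R b2@18:L b4@19:R]
Beat 15 (R): throw ball3 h=6 -> lands@21:R; in-air after throw: [b5@16:L b1@17:R b2@18:L b4@19:R b3@21:R]
Beat 16 (L): throw ball5 h=7 -> lands@23:R; in-air after throw: [b1@17:R b2@18:L b4@19:R b3@21:R b5@23:R]
Beat 17 (R): throw ball1 h=7 -> lands@24:L; in-air after throw: [b2@18:L b4@19:R b3@21:R b5@23:R b1@24:L]
Beat 18 (L): throw ball2 h=7 -> lands@25:R; in-air after throw: [b4@19:R b3@21:R b5@23:R b1@24:L b2@25:R]
Beat 19 (R): throw ball4 h=1 -> lands@20:L; in-air after throw: [b4@20:L b3@21:R b5@23:R b1@24:L b2@25:R]
Ball 4: thrown@5 h=7 -> first land @12; rethrown@12 h=7 -> second land @19

Answer: 12 19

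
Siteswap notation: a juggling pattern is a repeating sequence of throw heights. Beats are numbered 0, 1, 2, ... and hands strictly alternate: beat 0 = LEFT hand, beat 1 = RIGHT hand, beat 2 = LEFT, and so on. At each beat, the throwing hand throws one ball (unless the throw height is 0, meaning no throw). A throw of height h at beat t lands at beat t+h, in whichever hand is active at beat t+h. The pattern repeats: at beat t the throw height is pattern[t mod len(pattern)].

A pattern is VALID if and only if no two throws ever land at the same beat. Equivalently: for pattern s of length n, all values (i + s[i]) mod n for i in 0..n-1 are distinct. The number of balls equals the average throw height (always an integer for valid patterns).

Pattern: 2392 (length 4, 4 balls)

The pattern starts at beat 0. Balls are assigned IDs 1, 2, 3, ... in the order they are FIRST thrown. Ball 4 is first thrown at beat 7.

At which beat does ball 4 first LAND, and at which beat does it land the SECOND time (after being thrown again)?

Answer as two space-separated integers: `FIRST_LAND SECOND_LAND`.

Beat 0 (L): throw ball1 h=2 -> lands@2:L; in-air after throw: [b1@2:L]
Beat 1 (R): throw ball2 h=3 -> lands@4:L; in-air after throw: [b1@2:L b2@4:L]
Beat 2 (L): throw ball1 h=9 -> lands@11:R; in-air after throw: [b2@4:L b1@11:R]
Beat 3 (R): throw ball3 h=2 -> lands@5:R; in-air after throw: [b2@4:L b3@5:R b1@11:R]
Beat 4 (L): throw ball2 h=2 -> lands@6:L; in-air after throw: [b3@5:R b2@6:L b1@11:R]
Beat 5 (R): throw ball3 h=3 -> lands@8:L; in-air after throw: [b2@6:L b3@8:L b1@11:R]
Beat 6 (L): throw ball2 h=9 -> lands@15:R; in-air after throw: [b3@8:L b1@11:R b2@15:R]
Beat 7 (R): throw ball4 h=2 -> lands@9:R; in-air after throw: [b3@8:L b4@9:R b1@11:R b2@15:R]
Beat 8 (L): throw ball3 h=2 -> lands@10:L; in-air after throw: [b4@9:R b3@10:L b1@11:R b2@15:R]
Beat 9 (R): throw ball4 h=3 -> lands@12:L; in-air after throw: [b3@10:L b1@11:R b4@12:L b2@15:R]
Beat 10 (L): throw ball3 h=9 -> lands@19:R; in-air after throw: [b1@11:R b4@12:L b2@15:R b3@19:R]
Beat 11 (R): throw ball1 h=2 -> lands@13:R; in-air after throw: [b4@12:L b1@13:R b2@15:R b3@19:R]
Ball 4: thrown@7 h=2 -> first land @9; rethrown@9 h=3 -> second land @12

Answer: 9 12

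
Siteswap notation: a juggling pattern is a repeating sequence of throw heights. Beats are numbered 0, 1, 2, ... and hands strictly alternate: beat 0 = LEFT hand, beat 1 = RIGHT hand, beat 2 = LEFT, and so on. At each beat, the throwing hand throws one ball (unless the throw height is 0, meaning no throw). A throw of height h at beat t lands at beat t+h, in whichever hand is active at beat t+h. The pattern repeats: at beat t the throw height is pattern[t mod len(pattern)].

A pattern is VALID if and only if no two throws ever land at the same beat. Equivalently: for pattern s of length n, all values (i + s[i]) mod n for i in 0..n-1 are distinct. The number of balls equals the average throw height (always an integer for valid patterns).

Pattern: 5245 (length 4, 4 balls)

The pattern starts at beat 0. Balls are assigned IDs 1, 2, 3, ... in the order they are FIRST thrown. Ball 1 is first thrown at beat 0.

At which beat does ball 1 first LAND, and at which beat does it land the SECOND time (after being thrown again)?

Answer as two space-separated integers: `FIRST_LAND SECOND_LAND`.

Beat 0 (L): throw ball1 h=5 -> lands@5:R; in-air after throw: [b1@5:R]
Beat 1 (R): throw ball2 h=2 -> lands@3:R; in-air after throw: [b2@3:R b1@5:R]
Beat 2 (L): throw ball3 h=4 -> lands@6:L; in-air after throw: [b2@3:R b1@5:R b3@6:L]
Beat 3 (R): throw ball2 h=5 -> lands@8:L; in-air after throw: [b1@5:R b3@6:L b2@8:L]
Beat 4 (L): throw ball4 h=5 -> lands@9:R; in-air after throw: [b1@5:R b3@6:L b2@8:L b4@9:R]
Beat 5 (R): throw ball1 h=2 -> lands@7:R; in-air after throw: [b3@6:L b1@7:R b2@8:L b4@9:R]
Beat 6 (L): throw ball3 h=4 -> lands@10:L; in-air after throw: [b1@7:R b2@8:L b4@9:R b3@10:L]
Beat 7 (R): throw ball1 h=5 -> lands@12:L; in-air after throw: [b2@8:L b4@9:R b3@10:L b1@12:L]
Ball 1: thrown@0 h=5 -> first land @5; rethrown@5 h=2 -> second land @7

Answer: 5 7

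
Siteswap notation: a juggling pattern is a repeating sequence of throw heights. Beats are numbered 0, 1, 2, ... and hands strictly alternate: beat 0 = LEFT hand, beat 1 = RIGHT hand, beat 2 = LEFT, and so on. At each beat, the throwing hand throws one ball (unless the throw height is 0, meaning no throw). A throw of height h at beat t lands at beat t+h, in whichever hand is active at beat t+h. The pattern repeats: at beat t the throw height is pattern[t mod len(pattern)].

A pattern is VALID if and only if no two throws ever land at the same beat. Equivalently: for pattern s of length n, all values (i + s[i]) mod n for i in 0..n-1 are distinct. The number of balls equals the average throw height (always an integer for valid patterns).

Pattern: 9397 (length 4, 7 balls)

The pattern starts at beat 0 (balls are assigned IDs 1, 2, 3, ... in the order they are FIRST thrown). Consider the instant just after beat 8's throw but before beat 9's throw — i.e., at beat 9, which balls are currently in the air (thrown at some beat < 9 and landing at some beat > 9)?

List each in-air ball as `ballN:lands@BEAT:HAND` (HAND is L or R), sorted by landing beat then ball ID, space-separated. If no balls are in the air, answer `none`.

Beat 0 (L): throw ball1 h=9 -> lands@9:R; in-air after throw: [b1@9:R]
Beat 1 (R): throw ball2 h=3 -> lands@4:L; in-air after throw: [b2@4:L b1@9:R]
Beat 2 (L): throw ball3 h=9 -> lands@11:R; in-air after throw: [b2@4:L b1@9:R b3@11:R]
Beat 3 (R): throw ball4 h=7 -> lands@10:L; in-air after throw: [b2@4:L b1@9:R b4@10:L b3@11:R]
Beat 4 (L): throw ball2 h=9 -> lands@13:R; in-air after throw: [b1@9:R b4@10:L b3@11:R b2@13:R]
Beat 5 (R): throw ball5 h=3 -> lands@8:L; in-air after throw: [b5@8:L b1@9:R b4@10:L b3@11:R b2@13:R]
Beat 6 (L): throw ball6 h=9 -> lands@15:R; in-air after throw: [b5@8:L b1@9:R b4@10:L b3@11:R b2@13:R b6@15:R]
Beat 7 (R): throw ball7 h=7 -> lands@14:L; in-air after throw: [b5@8:L b1@9:R b4@10:L b3@11:R b2@13:R b7@14:L b6@15:R]
Beat 8 (L): throw ball5 h=9 -> lands@17:R; in-air after throw: [b1@9:R b4@10:L b3@11:R b2@13:R b7@14:L b6@15:R b5@17:R]
Beat 9 (R): throw ball1 h=3 -> lands@12:L; in-air after throw: [b4@10:L b3@11:R b1@12:L b2@13:R b7@14:L b6@15:R b5@17:R]

Answer: ball4:lands@10:L ball3:lands@11:R ball2:lands@13:R ball7:lands@14:L ball6:lands@15:R ball5:lands@17:R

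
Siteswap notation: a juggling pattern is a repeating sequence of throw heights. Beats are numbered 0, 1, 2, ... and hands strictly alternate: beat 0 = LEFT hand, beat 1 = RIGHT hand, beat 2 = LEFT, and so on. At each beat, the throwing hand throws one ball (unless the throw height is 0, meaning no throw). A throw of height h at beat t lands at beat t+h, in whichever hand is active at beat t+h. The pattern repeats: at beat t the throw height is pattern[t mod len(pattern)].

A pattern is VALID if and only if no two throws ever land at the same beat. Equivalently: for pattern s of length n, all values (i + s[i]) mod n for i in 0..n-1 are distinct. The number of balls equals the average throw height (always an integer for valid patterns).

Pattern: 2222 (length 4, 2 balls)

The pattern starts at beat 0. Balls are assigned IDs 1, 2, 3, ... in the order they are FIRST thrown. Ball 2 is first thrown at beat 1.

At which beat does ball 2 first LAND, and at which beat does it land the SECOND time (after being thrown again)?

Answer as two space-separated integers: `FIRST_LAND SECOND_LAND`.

Answer: 3 5

Derivation:
Beat 0 (L): throw ball1 h=2 -> lands@2:L; in-air after throw: [b1@2:L]
Beat 1 (R): throw ball2 h=2 -> lands@3:R; in-air after throw: [b1@2:L b2@3:R]
Beat 2 (L): throw ball1 h=2 -> lands@4:L; in-air after throw: [b2@3:R b1@4:L]
Beat 3 (R): throw ball2 h=2 -> lands@5:R; in-air after throw: [b1@4:L b2@5:R]
Beat 4 (L): throw ball1 h=2 -> lands@6:L; in-air after throw: [b2@5:R b1@6:L]
Beat 5 (R): throw ball2 h=2 -> lands@7:R; in-air after throw: [b1@6:L b2@7:R]
Ball 2: thrown@1 h=2 -> first land @3; rethrown@3 h=2 -> second land @5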